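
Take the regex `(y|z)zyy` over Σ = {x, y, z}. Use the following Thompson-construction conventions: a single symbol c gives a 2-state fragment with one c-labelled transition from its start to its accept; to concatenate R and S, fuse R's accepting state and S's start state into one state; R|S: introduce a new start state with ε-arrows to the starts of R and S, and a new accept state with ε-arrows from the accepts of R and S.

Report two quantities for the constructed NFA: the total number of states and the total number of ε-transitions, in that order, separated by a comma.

By structural recursion:
Each of the 5 symbol leaves contributes 2 states and 0 ε-transitions.
  y|z = 6 states, 4 ε-transitions
  (y|z)zyy = 9 states, 4 ε-transitions

9, 4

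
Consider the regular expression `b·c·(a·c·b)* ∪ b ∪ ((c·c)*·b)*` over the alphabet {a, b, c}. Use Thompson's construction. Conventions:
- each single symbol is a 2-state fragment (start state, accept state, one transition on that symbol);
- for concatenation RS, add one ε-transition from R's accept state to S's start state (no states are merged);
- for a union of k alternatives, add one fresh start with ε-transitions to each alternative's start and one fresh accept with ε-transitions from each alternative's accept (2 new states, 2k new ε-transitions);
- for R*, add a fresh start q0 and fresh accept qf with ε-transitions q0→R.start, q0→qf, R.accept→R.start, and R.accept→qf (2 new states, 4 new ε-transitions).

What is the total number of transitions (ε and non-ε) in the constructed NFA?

33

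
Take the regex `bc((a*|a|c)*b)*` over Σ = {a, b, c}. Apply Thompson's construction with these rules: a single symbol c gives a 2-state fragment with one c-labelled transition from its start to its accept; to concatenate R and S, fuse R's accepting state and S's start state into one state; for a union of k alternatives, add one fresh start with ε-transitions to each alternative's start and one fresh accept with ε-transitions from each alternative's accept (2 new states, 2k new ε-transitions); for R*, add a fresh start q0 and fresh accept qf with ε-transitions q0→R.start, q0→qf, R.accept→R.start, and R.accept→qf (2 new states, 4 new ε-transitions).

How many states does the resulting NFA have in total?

17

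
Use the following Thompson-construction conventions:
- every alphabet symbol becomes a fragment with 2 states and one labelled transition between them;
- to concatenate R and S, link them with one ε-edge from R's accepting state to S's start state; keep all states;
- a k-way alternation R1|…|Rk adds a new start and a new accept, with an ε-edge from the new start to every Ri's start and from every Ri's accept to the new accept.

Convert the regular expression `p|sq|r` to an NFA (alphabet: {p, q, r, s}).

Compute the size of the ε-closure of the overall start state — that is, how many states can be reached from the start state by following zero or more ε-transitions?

Let C(F) = |ε-closure(F.start)| within fragment F, and note whether F accepts ε. Symbol fragments have C = 1 and do not accept ε. Then:
  sq — same as the first factor's closure: C = 1
  p|sq|r — new start ε-reaches every alternative's start; none of them accept ε, so the new accept is not reached: C = 1 + 1 + 1 + 1 = 4

4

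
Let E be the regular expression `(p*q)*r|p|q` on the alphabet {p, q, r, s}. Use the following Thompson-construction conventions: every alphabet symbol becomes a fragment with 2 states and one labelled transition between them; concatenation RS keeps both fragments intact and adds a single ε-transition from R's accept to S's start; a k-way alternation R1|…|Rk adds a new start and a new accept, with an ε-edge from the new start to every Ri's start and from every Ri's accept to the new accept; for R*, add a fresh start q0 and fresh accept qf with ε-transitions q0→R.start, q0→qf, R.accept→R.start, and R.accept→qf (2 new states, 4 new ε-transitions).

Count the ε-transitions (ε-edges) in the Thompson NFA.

Building bottom-up:
Each of the 5 symbol leaves contributes 0 ε-transitions.
  p* : 4 ε-transitions
  p*q : 5 ε-transitions
  (p*q)* : 9 ε-transitions
  (p*q)*r : 10 ε-transitions
  (p*q)*r|p|q : 16 ε-transitions

16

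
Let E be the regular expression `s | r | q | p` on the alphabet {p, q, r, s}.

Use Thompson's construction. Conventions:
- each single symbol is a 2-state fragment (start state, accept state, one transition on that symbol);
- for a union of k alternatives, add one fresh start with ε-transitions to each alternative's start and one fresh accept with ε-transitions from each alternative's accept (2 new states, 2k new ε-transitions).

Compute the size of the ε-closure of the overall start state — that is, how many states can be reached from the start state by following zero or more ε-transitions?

5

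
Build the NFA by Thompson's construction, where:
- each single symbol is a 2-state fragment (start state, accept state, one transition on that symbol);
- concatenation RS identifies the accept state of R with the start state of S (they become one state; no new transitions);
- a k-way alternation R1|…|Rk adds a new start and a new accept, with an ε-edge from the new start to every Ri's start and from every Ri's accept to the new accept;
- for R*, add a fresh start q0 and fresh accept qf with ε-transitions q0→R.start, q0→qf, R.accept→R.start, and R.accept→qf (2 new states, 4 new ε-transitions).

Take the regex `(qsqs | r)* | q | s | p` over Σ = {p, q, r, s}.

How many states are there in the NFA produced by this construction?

19

Recursing over subexpressions:
Each of the 8 symbol leaves contributes a 2-state fragment.
  qsqs — 5 states
  qsqs | r — 9 states
  (qsqs | r)* — 11 states
  (qsqs | r)* | q | s | p — 19 states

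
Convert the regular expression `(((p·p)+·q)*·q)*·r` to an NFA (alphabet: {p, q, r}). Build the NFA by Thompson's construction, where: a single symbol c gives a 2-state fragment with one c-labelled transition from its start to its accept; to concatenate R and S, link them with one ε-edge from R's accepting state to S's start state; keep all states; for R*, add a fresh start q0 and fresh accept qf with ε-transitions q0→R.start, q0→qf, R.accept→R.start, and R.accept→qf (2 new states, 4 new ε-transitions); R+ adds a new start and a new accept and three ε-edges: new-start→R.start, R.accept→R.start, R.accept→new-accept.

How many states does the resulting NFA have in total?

16

By structural recursion:
Each of the 5 symbol leaves contributes a 2-state fragment.
  p·p → 4 states
  (p·p)+ → 6 states
  (p·p)+·q → 8 states
  ((p·p)+·q)* → 10 states
  ((p·p)+·q)*·q → 12 states
  (((p·p)+·q)*·q)* → 14 states
  (((p·p)+·q)*·q)*·r → 16 states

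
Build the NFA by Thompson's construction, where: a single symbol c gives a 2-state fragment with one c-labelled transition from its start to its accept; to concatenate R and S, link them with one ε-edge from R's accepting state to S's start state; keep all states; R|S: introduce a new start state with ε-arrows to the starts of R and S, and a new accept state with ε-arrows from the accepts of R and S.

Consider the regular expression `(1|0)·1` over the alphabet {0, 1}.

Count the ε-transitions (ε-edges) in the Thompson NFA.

5

By structural recursion:
Each of the 3 symbol leaves contributes 0 ε-transitions.
  1|0 → 4 ε-transitions
  (1|0)·1 → 5 ε-transitions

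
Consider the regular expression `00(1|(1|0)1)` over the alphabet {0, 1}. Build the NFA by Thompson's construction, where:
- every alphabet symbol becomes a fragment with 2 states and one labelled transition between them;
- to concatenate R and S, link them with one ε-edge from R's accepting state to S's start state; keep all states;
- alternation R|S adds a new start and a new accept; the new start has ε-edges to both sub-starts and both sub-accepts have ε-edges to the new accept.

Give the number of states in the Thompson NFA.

16

Bottom-up over the parse tree:
Each of the 6 symbol leaves contributes a 2-state fragment.
  1|0 : 6 states
  (1|0)1 : 8 states
  1|(1|0)1 : 12 states
  00(1|(1|0)1) : 16 states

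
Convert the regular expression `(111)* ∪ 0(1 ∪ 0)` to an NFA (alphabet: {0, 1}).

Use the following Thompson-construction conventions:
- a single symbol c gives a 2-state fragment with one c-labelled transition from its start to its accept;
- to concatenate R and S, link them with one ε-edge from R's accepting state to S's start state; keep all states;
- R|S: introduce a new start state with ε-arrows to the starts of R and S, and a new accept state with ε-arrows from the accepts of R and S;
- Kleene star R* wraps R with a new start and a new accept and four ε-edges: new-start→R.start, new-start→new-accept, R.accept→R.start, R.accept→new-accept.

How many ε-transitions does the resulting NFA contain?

Recursing over subexpressions:
Each of the 6 symbol leaves contributes 0 ε-transitions.
  111 → 2 ε-transitions
  (111)* → 6 ε-transitions
  1 ∪ 0 → 4 ε-transitions
  0(1 ∪ 0) → 5 ε-transitions
  (111)* ∪ 0(1 ∪ 0) → 15 ε-transitions

15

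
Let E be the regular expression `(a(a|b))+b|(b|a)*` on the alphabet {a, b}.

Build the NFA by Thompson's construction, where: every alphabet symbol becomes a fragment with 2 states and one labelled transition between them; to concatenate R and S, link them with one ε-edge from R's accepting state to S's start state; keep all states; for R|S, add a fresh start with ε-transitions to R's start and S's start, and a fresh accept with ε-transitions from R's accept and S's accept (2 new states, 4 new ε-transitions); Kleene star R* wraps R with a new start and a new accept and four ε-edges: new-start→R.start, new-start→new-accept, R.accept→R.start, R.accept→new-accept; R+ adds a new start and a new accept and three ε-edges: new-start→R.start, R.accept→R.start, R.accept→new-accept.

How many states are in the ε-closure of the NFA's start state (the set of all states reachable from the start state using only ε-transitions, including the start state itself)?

9

Let C(F) = |ε-closure(F.start)| within fragment F, and note whether F accepts ε. Symbol fragments have C = 1 and do not accept ε. Then:
  a|b : |ε-closure| = 1 + 1 + 1 = 3 (the new accept is not ε-reachable since no branch accepts ε)
  a(a|b) : |ε-closure| equals the left operand's closure size = 1 (its accept is not ε-reachable, so the closure stops there)
  (a(a|b))+ : new start ε-reaches only the body's start; the new accept needs a symbol first: |ε-closure| = 1 + 1 = 2
  (a(a|b))+b : same as the first factor's closure: |ε-closure| = 2
  b|a : new start ε-reaches every alternative's start; none of them accept ε, so the new accept is not reached: |ε-closure| = 1 + 1 + 1 = 3
  (b|a)* : the star's fresh start ε-reaches both the body's start and the fresh accept: |ε-closure| = 2 + 3 = 5
  (a(a|b))+b|(b|a)* : new start ε-reaches every alternative's start; at least one alternative accepts ε, so the union's new accept is reached too: |ε-closure| = 1 + 2 + 5 + 1 = 9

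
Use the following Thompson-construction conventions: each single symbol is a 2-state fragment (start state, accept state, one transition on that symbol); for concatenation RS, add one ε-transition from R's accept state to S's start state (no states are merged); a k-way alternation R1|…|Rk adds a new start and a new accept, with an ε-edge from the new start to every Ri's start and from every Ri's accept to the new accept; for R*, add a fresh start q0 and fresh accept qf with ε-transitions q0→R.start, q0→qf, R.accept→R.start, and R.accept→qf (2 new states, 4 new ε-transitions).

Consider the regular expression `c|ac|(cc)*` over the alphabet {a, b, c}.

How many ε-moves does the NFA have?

12

Recursing over subexpressions:
Each of the 5 symbol leaves contributes 0 ε-transitions.
  ac — 1 ε-transition
  cc — 1 ε-transition
  (cc)* — 5 ε-transitions
  c|ac|(cc)* — 12 ε-transitions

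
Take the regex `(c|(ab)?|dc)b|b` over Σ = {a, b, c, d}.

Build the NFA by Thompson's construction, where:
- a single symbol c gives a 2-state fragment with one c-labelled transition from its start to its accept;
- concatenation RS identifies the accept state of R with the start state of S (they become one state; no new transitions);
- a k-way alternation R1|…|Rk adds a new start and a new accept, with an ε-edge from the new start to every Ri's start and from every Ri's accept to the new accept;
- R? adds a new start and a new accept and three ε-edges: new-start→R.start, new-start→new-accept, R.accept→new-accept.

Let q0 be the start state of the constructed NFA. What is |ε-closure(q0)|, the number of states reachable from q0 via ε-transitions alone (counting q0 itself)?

Compute the ε-closure size of each fragment's start state recursively; a symbol fragment's start has no outgoing ε-edge, so its closure is just itself (size 1).
  ab → same as the first factor's closure: C = 1
  (ab)? → C = 1 (new start) + 1 (body) + 1 (new accept, via ε) = 3
  dc → same as the first factor's closure: C = 1
  c|(ab)?|dc → C = 1 (new start) + (1 + 3 + 1) + 1 (new accept, since some branch ε-reaches its own accept) = 7
  (c|(ab)?|dc)b → C = 7 + (1−1) = 7 (closure spills across the concat boundary because the left factor accepts ε)
  (c|(ab)?|dc)b|b → new start ε-reaches every alternative's start; none of them accept ε, so the new accept is not reached: C = 1 + 7 + 1 = 9

9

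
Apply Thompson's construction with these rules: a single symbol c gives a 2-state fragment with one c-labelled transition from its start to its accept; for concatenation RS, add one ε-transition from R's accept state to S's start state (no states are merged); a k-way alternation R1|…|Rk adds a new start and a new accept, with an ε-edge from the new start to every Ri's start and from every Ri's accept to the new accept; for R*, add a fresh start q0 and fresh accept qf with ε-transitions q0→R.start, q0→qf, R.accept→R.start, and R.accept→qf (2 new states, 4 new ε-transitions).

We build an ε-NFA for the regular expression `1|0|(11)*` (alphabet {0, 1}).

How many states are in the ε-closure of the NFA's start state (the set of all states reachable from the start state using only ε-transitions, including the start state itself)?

Compute the ε-closure size of each fragment's start state recursively; a symbol fragment's start has no outgoing ε-edge, so its closure is just itself (size 1).
  11 — |ε-closure| equals the left operand's closure size = 1 (its accept is not ε-reachable, so the closure stops there)
  (11)* — new start has ε-edges to the inner start and to the new accept, so |ε-closure| = 2 + 1 = 3
  1|0|(11)* — new start ε-reaches every alternative's start; at least one alternative accepts ε, so the union's new accept is reached too: |ε-closure| = 1 + 1 + 1 + 3 + 1 = 7

7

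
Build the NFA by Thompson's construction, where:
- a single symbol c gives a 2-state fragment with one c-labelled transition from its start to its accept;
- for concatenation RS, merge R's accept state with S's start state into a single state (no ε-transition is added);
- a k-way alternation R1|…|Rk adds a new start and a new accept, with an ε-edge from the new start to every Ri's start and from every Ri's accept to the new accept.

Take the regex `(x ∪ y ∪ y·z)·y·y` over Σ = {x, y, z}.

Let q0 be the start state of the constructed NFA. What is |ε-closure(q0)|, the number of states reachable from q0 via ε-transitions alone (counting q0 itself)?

4

Let C(F) = |ε-closure(F.start)| within fragment F, and note whether F accepts ε. Symbol fragments have C = 1 and do not accept ε. Then:
  y·z — |ε-closure| equals the left operand's closure size = 1 (its accept is not ε-reachable, so the closure stops there)
  x ∪ y ∪ y·z — new start ε-reaches every alternative's start; none of them accept ε, so the new accept is not reached: |ε-closure| = 1 + 1 + 1 + 1 = 4
  (x ∪ y ∪ y·z)·y·y — same as the first factor's closure: |ε-closure| = 4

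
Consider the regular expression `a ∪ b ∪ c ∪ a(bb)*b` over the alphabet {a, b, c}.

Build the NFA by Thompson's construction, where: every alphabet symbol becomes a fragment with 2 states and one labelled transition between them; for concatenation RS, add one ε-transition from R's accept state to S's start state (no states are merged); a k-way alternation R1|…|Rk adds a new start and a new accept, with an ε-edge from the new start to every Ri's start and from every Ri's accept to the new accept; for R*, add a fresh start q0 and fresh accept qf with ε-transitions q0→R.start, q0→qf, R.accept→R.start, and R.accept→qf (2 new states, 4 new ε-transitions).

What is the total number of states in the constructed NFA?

By structural recursion:
Each of the 7 symbol leaves contributes a 2-state fragment.
  bb — 4 states
  (bb)* — 6 states
  a(bb)*b — 10 states
  a ∪ b ∪ c ∪ a(bb)*b — 18 states

18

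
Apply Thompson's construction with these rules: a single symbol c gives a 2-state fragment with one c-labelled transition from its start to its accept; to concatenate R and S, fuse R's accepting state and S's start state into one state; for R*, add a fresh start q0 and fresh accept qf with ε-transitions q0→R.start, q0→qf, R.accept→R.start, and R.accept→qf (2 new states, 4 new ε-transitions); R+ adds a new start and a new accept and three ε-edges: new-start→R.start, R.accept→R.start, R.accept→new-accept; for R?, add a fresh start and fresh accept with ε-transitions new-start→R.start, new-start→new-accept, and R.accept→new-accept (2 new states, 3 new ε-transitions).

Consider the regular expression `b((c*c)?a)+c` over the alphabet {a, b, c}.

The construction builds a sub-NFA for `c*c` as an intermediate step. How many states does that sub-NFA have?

5

Fragment for `c*c`:
Each of the 2 symbol leaves contributes a 2-state fragment.
  c* → 4 states
  c*c → 5 states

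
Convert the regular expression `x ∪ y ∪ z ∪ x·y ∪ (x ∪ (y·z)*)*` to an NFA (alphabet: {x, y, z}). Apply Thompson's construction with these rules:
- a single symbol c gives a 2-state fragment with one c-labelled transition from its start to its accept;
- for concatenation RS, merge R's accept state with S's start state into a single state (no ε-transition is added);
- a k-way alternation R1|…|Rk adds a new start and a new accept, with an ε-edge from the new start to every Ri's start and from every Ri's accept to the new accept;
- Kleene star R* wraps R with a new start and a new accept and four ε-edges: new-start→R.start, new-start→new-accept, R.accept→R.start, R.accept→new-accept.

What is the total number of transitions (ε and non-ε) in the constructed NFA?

30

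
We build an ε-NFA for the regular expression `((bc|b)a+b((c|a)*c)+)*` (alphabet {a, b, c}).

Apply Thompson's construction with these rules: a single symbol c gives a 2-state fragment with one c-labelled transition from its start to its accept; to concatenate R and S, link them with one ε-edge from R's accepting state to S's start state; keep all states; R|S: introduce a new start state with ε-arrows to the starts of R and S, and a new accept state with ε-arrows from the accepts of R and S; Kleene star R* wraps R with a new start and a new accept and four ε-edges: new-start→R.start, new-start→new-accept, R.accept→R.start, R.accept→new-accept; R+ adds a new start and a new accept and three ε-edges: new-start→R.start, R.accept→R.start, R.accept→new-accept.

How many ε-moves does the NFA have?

27

By structural recursion:
Each of the 8 symbol leaves contributes 0 ε-transitions.
  bc — 1 ε-transition
  bc|b — 5 ε-transitions
  a+ — 3 ε-transitions
  c|a — 4 ε-transitions
  (c|a)* — 8 ε-transitions
  (c|a)*c — 9 ε-transitions
  ((c|a)*c)+ — 12 ε-transitions
  (bc|b)a+b((c|a)*c)+ — 23 ε-transitions
  ((bc|b)a+b((c|a)*c)+)* — 27 ε-transitions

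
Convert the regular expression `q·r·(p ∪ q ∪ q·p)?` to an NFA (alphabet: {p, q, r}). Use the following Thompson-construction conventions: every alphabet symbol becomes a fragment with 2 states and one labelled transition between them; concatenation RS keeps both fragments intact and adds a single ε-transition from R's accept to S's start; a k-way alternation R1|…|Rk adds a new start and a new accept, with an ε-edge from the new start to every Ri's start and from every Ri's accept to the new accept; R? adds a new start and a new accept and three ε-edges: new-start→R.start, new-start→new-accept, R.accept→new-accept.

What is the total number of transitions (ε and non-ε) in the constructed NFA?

Building bottom-up:
Each of the 6 symbol leaves contributes 1 transition (1 symbol, 0 ε).
  q·p → 3 transitions (2 symbol, 1 ε)
  p ∪ q ∪ q·p → 11 transitions (4 symbol, 7 ε)
  (p ∪ q ∪ q·p)? → 14 transitions (4 symbol, 10 ε)
  q·r·(p ∪ q ∪ q·p)? → 18 transitions (6 symbol, 12 ε)

18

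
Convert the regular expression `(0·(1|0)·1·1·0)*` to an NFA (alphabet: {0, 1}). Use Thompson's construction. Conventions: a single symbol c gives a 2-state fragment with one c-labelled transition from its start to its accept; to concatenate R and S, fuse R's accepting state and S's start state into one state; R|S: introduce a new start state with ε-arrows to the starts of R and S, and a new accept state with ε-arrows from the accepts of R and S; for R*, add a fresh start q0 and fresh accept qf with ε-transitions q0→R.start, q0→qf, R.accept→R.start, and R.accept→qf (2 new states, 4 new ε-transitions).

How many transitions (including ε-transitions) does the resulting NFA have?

By structural recursion:
Each of the 6 symbol leaves contributes 1 transition (1 symbol, 0 ε).
  1|0 — 6 transitions (2 symbol, 4 ε)
  0·(1|0)·1·1·0 — 10 transitions (6 symbol, 4 ε)
  (0·(1|0)·1·1·0)* — 14 transitions (6 symbol, 8 ε)

14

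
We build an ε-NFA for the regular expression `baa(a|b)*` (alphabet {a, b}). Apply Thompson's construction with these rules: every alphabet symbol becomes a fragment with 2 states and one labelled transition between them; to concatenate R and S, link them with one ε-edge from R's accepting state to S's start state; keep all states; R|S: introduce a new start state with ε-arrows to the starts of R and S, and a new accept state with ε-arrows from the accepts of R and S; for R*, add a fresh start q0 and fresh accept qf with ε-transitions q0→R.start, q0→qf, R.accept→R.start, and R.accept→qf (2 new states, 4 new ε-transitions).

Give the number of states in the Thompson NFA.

Recursing over subexpressions:
Each of the 5 symbol leaves contributes a 2-state fragment.
  a|b — 6 states
  (a|b)* — 8 states
  baa(a|b)* — 14 states

14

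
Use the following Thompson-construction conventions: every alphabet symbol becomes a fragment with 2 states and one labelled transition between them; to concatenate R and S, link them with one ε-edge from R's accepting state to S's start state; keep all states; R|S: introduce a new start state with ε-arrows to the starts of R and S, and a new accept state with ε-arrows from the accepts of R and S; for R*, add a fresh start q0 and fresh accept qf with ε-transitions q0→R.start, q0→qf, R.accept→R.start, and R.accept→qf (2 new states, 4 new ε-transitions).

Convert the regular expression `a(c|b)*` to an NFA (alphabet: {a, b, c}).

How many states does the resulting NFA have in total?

10

By structural recursion:
Each of the 3 symbol leaves contributes a 2-state fragment.
  c|b : 6 states
  (c|b)* : 8 states
  a(c|b)* : 10 states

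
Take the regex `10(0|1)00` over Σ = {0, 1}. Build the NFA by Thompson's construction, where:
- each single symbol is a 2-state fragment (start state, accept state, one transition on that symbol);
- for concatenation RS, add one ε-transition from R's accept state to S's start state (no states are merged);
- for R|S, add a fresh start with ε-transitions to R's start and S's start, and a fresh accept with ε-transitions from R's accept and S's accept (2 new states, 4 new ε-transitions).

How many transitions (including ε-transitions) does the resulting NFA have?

14

Bottom-up over the parse tree:
Each of the 6 symbol leaves contributes 1 transition (1 symbol, 0 ε).
  0|1 → 6 transitions (2 symbol, 4 ε)
  10(0|1)00 → 14 transitions (6 symbol, 8 ε)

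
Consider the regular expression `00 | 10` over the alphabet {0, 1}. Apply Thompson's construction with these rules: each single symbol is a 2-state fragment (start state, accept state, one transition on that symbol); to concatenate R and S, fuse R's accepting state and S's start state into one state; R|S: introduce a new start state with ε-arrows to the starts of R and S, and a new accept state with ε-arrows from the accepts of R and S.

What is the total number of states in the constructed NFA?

Per subexpression:
Each of the 4 symbol leaves contributes a 2-state fragment.
  00 : 3 states
  10 : 3 states
  00 | 10 : 8 states

8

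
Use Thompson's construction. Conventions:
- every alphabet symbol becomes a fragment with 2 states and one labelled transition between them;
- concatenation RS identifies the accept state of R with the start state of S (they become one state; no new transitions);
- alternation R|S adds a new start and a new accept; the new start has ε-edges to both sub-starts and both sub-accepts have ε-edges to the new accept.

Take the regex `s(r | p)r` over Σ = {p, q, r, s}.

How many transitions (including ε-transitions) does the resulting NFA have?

Recursing over subexpressions:
Each of the 4 symbol leaves contributes 1 transition (1 symbol, 0 ε).
  r | p — 6 transitions (2 symbol, 4 ε)
  s(r | p)r — 8 transitions (4 symbol, 4 ε)

8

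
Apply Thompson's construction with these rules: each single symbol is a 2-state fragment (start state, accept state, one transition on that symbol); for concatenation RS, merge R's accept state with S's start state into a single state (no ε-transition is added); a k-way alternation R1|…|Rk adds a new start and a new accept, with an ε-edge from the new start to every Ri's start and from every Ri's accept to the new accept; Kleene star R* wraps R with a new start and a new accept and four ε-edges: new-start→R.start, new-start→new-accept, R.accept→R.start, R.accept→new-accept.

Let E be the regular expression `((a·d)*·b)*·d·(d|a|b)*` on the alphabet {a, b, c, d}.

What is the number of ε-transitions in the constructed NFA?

18

Bottom-up over the parse tree:
Each of the 7 symbol leaves contributes 0 ε-transitions.
  a·d — 0 ε-transitions
  (a·d)* — 4 ε-transitions
  (a·d)*·b — 4 ε-transitions
  ((a·d)*·b)* — 8 ε-transitions
  d|a|b — 6 ε-transitions
  (d|a|b)* — 10 ε-transitions
  ((a·d)*·b)*·d·(d|a|b)* — 18 ε-transitions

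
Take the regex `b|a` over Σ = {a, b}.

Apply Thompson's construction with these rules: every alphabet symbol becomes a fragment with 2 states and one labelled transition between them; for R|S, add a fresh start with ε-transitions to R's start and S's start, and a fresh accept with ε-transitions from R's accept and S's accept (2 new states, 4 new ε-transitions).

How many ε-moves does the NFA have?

4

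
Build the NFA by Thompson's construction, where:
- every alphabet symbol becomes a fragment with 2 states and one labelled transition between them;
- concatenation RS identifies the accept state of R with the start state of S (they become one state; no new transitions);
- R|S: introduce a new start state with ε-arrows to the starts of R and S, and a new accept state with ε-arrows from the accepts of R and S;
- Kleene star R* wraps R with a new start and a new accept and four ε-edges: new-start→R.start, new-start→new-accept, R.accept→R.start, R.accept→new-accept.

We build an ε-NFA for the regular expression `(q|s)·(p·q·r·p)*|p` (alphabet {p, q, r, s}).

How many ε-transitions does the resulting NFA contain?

Building bottom-up:
Each of the 7 symbol leaves contributes 0 ε-transitions.
  q|s → 4 ε-transitions
  p·q·r·p → 0 ε-transitions
  (p·q·r·p)* → 4 ε-transitions
  (q|s)·(p·q·r·p)* → 8 ε-transitions
  (q|s)·(p·q·r·p)*|p → 12 ε-transitions

12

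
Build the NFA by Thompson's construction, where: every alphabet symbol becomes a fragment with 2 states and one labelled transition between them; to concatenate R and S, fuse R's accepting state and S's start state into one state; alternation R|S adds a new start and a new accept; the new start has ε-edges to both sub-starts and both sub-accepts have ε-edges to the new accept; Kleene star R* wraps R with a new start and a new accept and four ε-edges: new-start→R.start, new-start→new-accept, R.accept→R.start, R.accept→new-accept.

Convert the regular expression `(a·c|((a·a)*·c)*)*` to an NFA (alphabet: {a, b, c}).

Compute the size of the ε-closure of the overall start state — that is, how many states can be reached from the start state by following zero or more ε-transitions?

10

Let C(F) = |ε-closure(F.start)| within fragment F, and note whether F accepts ε. Symbol fragments have C = 1 and do not accept ε. Then:
  a·c → same as the first factor's closure: |ε-closure| = 1
  a·a → |ε-closure| equals the left operand's closure size = 1 (its accept is not ε-reachable, so the closure stops there)
  (a·a)* → new start has ε-edges to the inner start and to the new accept, so |ε-closure| = 2 + 1 = 3
  (a·a)*·c → |ε-closure| = 3 + (1−1) = 3 (closure spills across the concat boundary because the left factor accepts ε)
  ((a·a)*·c)* → the star's fresh start ε-reaches both the body's start and the fresh accept: |ε-closure| = 2 + 3 = 5
  a·c|((a·a)*·c)* → |ε-closure| = 1 (new start) + (1 + 5) + 1 (new accept, since some branch ε-reaches its own accept) = 8
  (a·c|((a·a)*·c)*)* → |ε-closure| = 1 (new start) + 8 (body) + 1 (new accept) = 10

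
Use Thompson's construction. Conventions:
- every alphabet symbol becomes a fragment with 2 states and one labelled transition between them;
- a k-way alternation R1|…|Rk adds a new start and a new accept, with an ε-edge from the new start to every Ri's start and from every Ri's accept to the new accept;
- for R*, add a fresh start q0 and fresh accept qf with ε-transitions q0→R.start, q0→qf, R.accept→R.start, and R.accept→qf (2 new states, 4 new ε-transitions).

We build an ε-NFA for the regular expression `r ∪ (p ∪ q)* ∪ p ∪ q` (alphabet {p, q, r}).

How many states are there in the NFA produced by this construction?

16

Per subexpression:
Each of the 5 symbol leaves contributes a 2-state fragment.
  p ∪ q → 6 states
  (p ∪ q)* → 8 states
  r ∪ (p ∪ q)* ∪ p ∪ q → 16 states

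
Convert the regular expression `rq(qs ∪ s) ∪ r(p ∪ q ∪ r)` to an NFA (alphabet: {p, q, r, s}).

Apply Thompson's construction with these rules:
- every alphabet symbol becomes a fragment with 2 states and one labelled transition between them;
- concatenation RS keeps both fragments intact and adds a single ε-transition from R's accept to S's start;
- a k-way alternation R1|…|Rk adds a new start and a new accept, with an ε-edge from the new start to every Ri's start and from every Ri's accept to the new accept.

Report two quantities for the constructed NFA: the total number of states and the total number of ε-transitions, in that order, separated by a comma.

By structural recursion:
Each of the 9 symbol leaves contributes 2 states and 0 ε-transitions.
  qs → 4 states, 1 ε-transition
  qs ∪ s → 8 states, 5 ε-transitions
  rq(qs ∪ s) → 12 states, 7 ε-transitions
  p ∪ q ∪ r → 8 states, 6 ε-transitions
  r(p ∪ q ∪ r) → 10 states, 7 ε-transitions
  rq(qs ∪ s) ∪ r(p ∪ q ∪ r) → 24 states, 18 ε-transitions

24, 18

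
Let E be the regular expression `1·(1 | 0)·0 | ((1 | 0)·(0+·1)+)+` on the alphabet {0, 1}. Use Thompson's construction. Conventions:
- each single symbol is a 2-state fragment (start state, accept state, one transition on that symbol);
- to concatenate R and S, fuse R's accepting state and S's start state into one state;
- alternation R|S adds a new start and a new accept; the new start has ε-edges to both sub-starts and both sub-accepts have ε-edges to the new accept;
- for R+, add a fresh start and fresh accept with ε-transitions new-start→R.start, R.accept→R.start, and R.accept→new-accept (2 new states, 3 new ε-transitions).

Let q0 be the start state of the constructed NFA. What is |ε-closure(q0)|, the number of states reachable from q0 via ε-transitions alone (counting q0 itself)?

6

Work bottom-up. For each fragment F, track |ε-closure(F.start)| and whether F's accept lies in that closure (i.e. whether F accepts ε). A single-symbol fragment has closure size 1 and does not accept ε.
  1 | 0 : |ε-closure| = 1 + 1 + 1 = 3 (the new accept is not ε-reachable since no branch accepts ε)
  1·(1 | 0)·0 : same as the first factor's closure: |ε-closure| = 1
  1 | 0 : |ε-closure| = 1 + 1 + 1 = 3 (the new accept is not ε-reachable since no branch accepts ε)
  0+ : new start ε-reaches only the body's start; the new accept needs a symbol first: |ε-closure| = 1 + 1 = 2
  0+·1 : same as the first factor's closure: |ε-closure| = 2
  (0+·1)+ : new start ε-reaches only the body's start; the new accept needs a symbol first: |ε-closure| = 1 + 2 = 3
  (1 | 0)·(0+·1)+ : |ε-closure| equals the left operand's closure size = 3 (its accept is not ε-reachable, so the closure stops there)
  ((1 | 0)·(0+·1)+)+ : |ε-closure| = 1 + 3 = 4 (the body doesn't accept ε, so the new accept is not reached)
  1·(1 | 0)·0 | ((1 | 0)·(0+·1)+)+ : new start ε-reaches every alternative's start; none of them accept ε, so the new accept is not reached: |ε-closure| = 1 + 1 + 4 = 6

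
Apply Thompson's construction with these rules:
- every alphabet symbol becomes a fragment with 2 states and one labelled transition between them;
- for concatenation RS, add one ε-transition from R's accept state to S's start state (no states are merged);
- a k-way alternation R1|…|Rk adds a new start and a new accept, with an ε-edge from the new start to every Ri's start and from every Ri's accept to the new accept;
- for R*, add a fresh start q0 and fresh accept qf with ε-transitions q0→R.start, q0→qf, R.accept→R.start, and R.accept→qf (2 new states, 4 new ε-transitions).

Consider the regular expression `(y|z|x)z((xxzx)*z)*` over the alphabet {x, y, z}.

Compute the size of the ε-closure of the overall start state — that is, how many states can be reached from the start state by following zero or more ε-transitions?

Work bottom-up. For each fragment F, track |ε-closure(F.start)| and whether F's accept lies in that closure (i.e. whether F accepts ε). A single-symbol fragment has closure size 1 and does not accept ε.
  y|z|x → new start ε-reaches every alternative's start; none of them accept ε, so the new accept is not reached: |closure| = 1 + 1 + 1 + 1 = 4
  xxzx → same as the first factor's closure: |closure| = 1
  (xxzx)* → |closure| = 1 (new start) + 1 (body) + 1 (new accept) = 3
  (xxzx)*z → the left operand accepts ε, so the closure extends into the next operand (via the concat ε-link); |closure| = 3 + 1 = 4
  ((xxzx)*z)* → |closure| = 1 (new start) + 4 (body) + 1 (new accept) = 6
  (y|z|x)z((xxzx)*z)* → same as the first factor's closure: |closure| = 4

4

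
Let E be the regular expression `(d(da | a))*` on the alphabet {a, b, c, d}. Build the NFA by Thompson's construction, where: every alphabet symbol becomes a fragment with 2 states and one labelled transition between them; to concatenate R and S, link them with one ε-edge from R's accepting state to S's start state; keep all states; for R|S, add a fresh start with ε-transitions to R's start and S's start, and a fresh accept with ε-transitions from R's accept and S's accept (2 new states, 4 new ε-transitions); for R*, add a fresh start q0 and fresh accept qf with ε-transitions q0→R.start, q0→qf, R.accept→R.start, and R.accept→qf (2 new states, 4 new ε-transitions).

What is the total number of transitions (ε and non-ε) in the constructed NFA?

By structural recursion:
Each of the 4 symbol leaves contributes 1 transition (1 symbol, 0 ε).
  da : 3 transitions (2 symbol, 1 ε)
  da | a : 8 transitions (3 symbol, 5 ε)
  d(da | a) : 10 transitions (4 symbol, 6 ε)
  (d(da | a))* : 14 transitions (4 symbol, 10 ε)

14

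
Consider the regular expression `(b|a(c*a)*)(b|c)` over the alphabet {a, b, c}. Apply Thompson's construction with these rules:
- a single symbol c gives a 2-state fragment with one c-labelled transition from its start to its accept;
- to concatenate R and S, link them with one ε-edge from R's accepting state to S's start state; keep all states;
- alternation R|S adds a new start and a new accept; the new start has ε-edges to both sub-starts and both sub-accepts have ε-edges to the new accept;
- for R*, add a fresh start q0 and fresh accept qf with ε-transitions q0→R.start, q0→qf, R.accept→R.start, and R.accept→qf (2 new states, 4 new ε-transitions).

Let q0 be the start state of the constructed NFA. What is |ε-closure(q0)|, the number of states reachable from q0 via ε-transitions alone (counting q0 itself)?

3

Let C(F) = |ε-closure(F.start)| within fragment F, and note whether F accepts ε. Symbol fragments have C = 1 and do not accept ε. Then:
  c* : the star's fresh start ε-reaches both the body's start and the fresh accept: |closure| = 2 + 1 = 3
  c*a : the left operand accepts ε, so the closure extends into the next operand (via the concat ε-link); |closure| = 3 + 1 = 4
  (c*a)* : |closure| = 1 (new start) + 4 (body) + 1 (new accept) = 6
  a(c*a)* : |closure| equals the left operand's closure size = 1 (its accept is not ε-reachable, so the closure stops there)
  b|a(c*a)* : |closure| = 1 + 1 + 1 = 3 (the new accept is not ε-reachable since no branch accepts ε)
  b|c : new start ε-reaches every alternative's start; none of them accept ε, so the new accept is not reached: |closure| = 1 + 1 + 1 = 3
  (b|a(c*a)*)(b|c) : |closure| equals the left operand's closure size = 3 (its accept is not ε-reachable, so the closure stops there)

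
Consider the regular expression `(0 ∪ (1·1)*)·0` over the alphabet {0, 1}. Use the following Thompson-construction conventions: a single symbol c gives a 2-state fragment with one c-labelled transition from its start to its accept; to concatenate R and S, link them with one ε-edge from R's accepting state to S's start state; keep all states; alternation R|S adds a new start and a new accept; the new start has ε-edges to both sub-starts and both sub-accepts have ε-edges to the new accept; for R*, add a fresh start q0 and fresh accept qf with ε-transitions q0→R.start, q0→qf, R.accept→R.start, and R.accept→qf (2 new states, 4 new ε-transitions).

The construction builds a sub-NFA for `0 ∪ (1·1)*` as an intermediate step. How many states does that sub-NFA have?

Fragment for `0 ∪ (1·1)*`:
Each of the 3 symbol leaves contributes a 2-state fragment.
  1·1 = 4 states
  (1·1)* = 6 states
  0 ∪ (1·1)* = 10 states

10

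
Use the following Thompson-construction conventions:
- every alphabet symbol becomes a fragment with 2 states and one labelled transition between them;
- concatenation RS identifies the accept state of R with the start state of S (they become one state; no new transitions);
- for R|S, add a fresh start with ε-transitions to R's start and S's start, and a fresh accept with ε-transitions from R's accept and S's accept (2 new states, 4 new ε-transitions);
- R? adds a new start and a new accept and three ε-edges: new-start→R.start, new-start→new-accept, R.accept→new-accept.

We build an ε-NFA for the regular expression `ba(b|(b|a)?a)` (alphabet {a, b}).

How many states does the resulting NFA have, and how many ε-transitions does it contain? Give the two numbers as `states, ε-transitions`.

Building bottom-up:
Each of the 6 symbol leaves contributes 2 states and 0 ε-transitions.
  b|a = 6 states, 4 ε-transitions
  (b|a)? = 8 states, 7 ε-transitions
  (b|a)?a = 9 states, 7 ε-transitions
  b|(b|a)?a = 13 states, 11 ε-transitions
  ba(b|(b|a)?a) = 15 states, 11 ε-transitions

15, 11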